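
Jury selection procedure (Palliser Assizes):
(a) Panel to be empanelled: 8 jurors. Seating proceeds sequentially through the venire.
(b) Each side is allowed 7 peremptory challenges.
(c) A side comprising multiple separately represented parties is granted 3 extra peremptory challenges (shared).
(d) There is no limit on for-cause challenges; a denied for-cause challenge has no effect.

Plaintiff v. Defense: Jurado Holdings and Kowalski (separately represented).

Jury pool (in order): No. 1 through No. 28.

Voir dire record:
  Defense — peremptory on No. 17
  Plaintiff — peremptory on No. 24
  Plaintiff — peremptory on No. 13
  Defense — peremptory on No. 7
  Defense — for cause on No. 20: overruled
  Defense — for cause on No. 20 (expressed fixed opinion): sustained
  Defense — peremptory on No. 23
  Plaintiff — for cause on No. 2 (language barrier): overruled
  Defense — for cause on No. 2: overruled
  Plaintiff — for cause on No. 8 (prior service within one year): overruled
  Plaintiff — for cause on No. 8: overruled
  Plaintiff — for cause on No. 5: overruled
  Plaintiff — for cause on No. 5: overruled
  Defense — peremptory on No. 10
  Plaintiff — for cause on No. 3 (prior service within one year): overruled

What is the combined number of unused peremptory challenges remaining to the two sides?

Plaintiff allotment: 7. Defense allotment: 7 base + 3 multi-party = 10.
Plaintiff peremptories used: #24, #13 — 2 (for-cause on #2, #8, #8, #5, #5, #3 don't count).
Defense peremptories used: #17, #7, #23, #10 — 4 (for-cause on #20, #20, #2 don't count).
Remaining: (7 − 2) + (10 − 4) = 11.

11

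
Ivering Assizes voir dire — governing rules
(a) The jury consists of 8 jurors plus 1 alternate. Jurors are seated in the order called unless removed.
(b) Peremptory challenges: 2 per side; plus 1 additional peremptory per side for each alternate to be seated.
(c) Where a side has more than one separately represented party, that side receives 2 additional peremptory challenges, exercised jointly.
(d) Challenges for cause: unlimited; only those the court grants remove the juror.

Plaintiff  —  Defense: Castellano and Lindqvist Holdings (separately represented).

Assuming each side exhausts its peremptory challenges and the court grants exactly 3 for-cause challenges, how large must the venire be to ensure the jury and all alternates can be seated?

20

Seats to fill: 8 + 1 alternates = 9.
Peremptories — Plaintiff: 2 + 1×1 = 3; Defense: 2 + 1×1 + 2 = 5; total 8.
For-cause removals: 3.
Minimum venire: 9 + 8 + 3 = 20.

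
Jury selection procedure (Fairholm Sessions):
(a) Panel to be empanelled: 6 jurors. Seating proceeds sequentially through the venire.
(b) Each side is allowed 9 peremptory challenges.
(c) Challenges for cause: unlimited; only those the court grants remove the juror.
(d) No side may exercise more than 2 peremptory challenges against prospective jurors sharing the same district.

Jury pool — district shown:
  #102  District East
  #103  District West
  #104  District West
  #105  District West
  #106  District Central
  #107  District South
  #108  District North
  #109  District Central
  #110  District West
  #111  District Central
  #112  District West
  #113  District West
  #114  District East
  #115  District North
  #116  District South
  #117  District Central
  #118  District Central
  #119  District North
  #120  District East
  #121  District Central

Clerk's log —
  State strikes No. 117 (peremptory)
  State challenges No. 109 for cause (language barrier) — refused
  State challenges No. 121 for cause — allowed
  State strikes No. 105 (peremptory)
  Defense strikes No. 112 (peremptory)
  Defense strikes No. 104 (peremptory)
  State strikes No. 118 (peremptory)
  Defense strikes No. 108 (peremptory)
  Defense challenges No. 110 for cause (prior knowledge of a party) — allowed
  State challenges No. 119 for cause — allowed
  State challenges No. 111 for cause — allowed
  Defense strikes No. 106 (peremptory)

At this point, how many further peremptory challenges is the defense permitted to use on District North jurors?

1

Defense peremptories so far: #112, #104, #108, #106 — 4 of 9 used, 5 left overall.
Against District North: #108 — 1 used; per-district cap 2 leaves 1.
Binding limit: min(5, 1) = 1.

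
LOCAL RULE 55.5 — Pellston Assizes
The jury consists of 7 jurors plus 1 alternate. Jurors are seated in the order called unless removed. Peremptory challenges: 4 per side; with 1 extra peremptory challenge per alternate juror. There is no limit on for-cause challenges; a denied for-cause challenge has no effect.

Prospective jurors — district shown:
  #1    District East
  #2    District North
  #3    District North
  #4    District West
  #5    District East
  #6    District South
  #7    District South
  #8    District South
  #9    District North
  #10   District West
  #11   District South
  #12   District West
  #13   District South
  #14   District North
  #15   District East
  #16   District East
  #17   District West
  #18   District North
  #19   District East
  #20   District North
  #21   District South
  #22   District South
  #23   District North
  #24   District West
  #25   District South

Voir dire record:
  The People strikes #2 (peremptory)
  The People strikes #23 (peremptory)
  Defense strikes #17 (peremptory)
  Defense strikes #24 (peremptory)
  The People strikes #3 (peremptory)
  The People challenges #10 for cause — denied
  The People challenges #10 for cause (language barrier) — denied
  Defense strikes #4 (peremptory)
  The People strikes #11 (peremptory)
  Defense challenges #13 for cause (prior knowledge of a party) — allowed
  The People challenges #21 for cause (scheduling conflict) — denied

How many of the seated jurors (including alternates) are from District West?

2

Removed: #2, #3, #4, #11, #13, #17, #23, #24.
Seated (8 incl. alternates): #1, #5, #6, #7, #8, #9, #10, #12.
Of those, in District West: #10, #12 → 2.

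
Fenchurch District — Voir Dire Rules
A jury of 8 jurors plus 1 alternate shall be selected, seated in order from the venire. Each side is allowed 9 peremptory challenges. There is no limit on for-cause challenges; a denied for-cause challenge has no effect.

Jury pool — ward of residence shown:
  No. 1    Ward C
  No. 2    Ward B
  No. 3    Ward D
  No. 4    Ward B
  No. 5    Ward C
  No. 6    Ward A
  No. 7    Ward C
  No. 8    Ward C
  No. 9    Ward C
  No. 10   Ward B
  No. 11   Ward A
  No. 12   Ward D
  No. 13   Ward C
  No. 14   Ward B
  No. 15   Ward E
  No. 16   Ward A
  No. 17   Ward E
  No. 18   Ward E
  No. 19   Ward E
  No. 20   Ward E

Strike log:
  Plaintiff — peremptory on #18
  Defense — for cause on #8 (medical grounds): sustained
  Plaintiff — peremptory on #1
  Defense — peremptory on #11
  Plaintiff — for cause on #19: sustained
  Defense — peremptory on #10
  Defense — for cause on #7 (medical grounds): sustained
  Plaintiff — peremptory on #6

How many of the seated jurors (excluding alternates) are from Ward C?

3

Removed: #1, #6, #7, #8, #10, #11, #18, #19.
Seated jurors 1–8: #2, #3, #4, #5, #9, #12, #13, #14 (alternates #15 not counted).
Of those, in Ward C: #5, #9, #13 → 3.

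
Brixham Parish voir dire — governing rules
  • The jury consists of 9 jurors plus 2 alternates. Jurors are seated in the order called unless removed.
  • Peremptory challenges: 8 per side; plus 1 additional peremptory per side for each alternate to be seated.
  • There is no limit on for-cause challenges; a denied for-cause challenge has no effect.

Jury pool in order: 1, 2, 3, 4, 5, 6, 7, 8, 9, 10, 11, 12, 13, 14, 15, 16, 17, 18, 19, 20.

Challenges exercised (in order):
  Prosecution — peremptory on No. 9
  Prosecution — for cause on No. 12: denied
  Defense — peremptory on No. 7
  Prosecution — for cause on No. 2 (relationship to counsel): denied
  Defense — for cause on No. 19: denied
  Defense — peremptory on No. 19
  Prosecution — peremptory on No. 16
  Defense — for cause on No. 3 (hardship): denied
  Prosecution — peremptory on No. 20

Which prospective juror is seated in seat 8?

Removed: #7, #9, #16, #19, #20. (#2, #3, #12 stay — for-cause denied.)
Seating in order: seats 1–9 → #1, #2, #3, #4, #5, #6, #8, #10, #11; alternates → #12, #13.
So seat 8 is #10.

10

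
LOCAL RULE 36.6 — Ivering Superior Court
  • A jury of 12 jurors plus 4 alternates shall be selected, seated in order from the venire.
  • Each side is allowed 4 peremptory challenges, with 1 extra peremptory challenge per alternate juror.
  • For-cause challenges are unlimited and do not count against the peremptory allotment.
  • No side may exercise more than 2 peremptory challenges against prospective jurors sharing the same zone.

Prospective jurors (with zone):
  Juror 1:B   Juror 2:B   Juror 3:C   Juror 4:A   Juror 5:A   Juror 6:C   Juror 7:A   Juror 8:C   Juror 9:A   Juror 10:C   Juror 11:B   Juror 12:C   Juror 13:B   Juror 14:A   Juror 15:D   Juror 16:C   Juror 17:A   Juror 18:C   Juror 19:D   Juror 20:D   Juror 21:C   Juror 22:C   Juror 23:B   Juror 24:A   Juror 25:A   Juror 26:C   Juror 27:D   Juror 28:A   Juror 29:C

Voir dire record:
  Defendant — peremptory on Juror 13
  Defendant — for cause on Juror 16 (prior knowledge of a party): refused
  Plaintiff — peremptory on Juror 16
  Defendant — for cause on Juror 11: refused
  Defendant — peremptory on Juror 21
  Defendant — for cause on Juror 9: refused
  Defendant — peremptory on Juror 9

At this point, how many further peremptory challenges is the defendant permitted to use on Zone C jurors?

1

Defendant peremptories so far: #13, #21, #9 — 3 of 8 used, 5 left overall.
Against Zone C: #21 — 1 used; per-zone cap 2 leaves 1.
Binding limit: min(5, 1) = 1.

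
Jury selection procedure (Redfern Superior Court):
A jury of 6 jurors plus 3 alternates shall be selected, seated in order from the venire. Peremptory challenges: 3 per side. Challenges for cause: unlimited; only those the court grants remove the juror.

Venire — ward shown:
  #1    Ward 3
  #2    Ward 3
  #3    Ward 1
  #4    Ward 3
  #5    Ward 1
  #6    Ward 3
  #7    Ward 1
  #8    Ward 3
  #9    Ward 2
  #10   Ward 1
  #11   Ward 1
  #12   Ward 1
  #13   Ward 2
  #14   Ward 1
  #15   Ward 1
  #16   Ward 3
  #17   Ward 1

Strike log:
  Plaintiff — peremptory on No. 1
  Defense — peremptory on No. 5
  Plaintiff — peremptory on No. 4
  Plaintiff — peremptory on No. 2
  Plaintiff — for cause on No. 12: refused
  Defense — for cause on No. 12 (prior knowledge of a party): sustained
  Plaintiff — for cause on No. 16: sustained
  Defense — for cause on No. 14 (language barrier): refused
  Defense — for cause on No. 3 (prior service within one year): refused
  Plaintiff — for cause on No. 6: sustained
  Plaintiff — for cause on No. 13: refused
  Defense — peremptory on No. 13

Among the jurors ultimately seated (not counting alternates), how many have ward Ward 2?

Removed: #1, #2, #4, #5, #6, #12, #13, #16.
Seated jurors 1–6: #3, #7, #8, #9, #10, #11 (alternates #14, #15, #17 not counted).
Of those, in Ward 2: #9 → 1.

1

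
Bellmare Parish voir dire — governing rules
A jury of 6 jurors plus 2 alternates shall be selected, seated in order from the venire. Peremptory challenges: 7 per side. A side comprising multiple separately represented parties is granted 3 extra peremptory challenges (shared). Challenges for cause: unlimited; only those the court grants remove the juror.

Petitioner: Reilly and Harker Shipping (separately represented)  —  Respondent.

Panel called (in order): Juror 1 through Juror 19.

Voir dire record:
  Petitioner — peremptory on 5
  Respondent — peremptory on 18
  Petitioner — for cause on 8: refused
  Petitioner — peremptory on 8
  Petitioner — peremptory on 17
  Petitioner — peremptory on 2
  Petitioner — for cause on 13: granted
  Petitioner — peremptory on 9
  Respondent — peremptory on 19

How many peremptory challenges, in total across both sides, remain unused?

Petitioner allotment: 7 base + 3 multi-party = 10. Respondent allotment: 7.
Petitioner peremptories used: #5, #8, #17, #2, #9 — 5 (for-cause on #8, #13 don't count).
Respondent peremptories used: #18, #19 — 2.
Remaining: (10 − 5) + (7 − 2) = 10.

10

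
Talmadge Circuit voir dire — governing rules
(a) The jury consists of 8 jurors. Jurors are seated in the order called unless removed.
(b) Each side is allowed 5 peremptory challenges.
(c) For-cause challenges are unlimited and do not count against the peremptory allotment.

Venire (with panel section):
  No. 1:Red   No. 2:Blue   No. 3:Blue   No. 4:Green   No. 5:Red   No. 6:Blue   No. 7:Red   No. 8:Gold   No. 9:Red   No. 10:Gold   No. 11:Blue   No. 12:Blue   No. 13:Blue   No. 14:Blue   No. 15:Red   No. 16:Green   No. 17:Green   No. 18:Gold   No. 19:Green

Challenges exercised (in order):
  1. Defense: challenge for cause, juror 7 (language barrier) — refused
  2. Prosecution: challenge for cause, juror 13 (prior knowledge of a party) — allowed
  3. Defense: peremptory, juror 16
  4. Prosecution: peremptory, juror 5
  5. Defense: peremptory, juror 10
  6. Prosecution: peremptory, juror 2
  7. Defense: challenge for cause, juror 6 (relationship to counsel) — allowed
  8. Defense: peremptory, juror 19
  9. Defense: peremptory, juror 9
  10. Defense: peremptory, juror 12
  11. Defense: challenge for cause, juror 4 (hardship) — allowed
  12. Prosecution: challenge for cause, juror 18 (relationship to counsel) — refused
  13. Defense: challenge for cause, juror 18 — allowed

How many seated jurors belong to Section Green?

Removed: #2, #4, #5, #6, #9, #10, #12, #13, #16, #18, #19.
Seated jurors 1–8: #1, #3, #7, #8, #11, #14, #15, #17.
Of those, in Section Green: #17 → 1.

1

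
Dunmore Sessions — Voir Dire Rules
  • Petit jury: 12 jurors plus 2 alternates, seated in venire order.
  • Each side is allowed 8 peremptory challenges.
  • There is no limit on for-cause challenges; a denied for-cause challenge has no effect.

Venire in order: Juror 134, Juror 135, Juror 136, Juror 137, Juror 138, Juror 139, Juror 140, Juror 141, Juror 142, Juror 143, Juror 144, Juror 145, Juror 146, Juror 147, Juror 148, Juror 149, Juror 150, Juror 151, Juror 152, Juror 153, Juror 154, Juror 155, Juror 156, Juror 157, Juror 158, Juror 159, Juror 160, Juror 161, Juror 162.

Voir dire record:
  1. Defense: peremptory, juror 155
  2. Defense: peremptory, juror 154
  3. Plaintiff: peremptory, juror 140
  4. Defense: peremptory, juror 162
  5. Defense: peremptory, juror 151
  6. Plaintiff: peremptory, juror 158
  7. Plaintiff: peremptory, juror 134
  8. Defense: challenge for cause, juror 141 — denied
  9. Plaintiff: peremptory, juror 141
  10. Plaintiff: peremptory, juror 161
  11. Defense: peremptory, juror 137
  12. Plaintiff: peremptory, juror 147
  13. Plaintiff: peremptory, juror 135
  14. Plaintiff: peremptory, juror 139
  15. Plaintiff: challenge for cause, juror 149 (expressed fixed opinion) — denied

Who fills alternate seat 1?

Removed: #134, #135, #137, #139, #140, #141, #147, #151, #154, #155, #158, #161, #162. (#149 stays — for-cause denied.)
Filling seats in venire order through position 13: #136, #138, #142, #143, #144, #145, #146, #148, #149, #150, #152, #153, #156.
So alternate 1 is #156.

156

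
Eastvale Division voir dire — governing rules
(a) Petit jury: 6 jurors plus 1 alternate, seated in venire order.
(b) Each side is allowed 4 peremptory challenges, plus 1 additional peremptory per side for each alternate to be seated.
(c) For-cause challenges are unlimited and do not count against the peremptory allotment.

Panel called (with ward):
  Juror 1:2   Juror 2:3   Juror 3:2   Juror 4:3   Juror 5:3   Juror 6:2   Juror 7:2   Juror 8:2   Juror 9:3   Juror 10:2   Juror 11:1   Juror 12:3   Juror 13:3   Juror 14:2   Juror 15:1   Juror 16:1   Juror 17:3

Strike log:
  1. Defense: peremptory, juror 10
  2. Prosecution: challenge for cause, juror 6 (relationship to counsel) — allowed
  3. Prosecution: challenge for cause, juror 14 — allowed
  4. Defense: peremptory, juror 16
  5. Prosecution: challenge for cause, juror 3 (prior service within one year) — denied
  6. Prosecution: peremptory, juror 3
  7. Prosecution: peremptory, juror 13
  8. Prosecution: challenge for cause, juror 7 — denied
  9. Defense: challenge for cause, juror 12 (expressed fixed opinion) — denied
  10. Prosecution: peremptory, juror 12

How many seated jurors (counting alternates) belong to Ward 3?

Removed: #3, #6, #10, #12, #13, #14, #16.
Seated (7 incl. alternates): #1, #2, #4, #5, #7, #8, #9.
Of those, in Ward 3: #2, #4, #5, #9 → 4.

4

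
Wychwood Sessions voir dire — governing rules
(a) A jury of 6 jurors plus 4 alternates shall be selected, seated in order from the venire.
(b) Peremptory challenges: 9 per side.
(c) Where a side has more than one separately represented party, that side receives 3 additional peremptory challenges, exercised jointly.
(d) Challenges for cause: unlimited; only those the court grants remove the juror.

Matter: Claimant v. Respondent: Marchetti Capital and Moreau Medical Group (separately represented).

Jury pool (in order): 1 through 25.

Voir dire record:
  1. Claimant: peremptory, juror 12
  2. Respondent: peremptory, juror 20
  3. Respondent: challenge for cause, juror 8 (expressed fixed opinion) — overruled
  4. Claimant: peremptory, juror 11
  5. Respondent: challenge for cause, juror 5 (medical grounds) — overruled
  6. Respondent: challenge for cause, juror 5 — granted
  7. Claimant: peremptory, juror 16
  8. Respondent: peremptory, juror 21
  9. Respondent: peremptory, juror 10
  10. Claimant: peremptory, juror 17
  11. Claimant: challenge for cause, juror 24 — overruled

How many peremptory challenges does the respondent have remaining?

Respondent allotment: 9 base + 3 multi-party = 12.
Respondent peremptories used: #20, #21, #10 — 3 (for-cause on #8, #5, #5 don't count).
Remaining: 12 − 3 = 9.

9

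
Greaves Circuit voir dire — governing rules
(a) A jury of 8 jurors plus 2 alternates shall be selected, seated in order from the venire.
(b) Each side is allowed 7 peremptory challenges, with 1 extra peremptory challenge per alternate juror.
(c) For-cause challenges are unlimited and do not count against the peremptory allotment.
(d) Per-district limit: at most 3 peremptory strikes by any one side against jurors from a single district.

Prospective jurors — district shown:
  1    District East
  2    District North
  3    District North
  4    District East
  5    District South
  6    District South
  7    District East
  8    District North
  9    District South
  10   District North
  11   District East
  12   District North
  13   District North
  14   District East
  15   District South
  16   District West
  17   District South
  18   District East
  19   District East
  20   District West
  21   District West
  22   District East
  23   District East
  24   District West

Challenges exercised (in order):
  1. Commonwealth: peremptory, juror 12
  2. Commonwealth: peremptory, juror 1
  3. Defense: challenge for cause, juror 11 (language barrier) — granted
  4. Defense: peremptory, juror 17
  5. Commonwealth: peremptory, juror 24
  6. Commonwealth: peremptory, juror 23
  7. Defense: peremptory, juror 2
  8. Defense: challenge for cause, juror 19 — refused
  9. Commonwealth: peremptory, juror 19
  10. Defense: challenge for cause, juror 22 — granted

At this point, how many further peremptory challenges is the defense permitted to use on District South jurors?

Defense peremptories so far: #17, #2 — 2 of 9 used, 7 left overall.
Against District South: #17 — 1 used; per-district cap 3 leaves 2.
Binding limit: min(7, 2) = 2.

2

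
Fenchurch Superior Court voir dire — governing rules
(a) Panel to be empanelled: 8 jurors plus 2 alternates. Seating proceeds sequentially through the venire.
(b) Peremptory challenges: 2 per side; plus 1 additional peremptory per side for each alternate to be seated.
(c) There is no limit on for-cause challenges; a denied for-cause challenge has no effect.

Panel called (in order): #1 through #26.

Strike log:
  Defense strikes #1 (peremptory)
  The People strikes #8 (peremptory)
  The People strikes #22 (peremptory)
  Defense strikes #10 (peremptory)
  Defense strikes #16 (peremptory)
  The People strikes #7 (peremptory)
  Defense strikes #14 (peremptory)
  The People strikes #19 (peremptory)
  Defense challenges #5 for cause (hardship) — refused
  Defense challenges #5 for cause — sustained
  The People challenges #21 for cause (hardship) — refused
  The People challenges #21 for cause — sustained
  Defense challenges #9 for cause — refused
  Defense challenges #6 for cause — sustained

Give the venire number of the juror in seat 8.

Removed: #1, #5, #6, #7, #8, #10, #14, #16, #19, #21, #22. (#9 stays — for-cause denied.)
Filling seats in venire order through position 8: #2, #3, #4, #9, #11, #12, #13, #15.
So seat 8 is #15.

15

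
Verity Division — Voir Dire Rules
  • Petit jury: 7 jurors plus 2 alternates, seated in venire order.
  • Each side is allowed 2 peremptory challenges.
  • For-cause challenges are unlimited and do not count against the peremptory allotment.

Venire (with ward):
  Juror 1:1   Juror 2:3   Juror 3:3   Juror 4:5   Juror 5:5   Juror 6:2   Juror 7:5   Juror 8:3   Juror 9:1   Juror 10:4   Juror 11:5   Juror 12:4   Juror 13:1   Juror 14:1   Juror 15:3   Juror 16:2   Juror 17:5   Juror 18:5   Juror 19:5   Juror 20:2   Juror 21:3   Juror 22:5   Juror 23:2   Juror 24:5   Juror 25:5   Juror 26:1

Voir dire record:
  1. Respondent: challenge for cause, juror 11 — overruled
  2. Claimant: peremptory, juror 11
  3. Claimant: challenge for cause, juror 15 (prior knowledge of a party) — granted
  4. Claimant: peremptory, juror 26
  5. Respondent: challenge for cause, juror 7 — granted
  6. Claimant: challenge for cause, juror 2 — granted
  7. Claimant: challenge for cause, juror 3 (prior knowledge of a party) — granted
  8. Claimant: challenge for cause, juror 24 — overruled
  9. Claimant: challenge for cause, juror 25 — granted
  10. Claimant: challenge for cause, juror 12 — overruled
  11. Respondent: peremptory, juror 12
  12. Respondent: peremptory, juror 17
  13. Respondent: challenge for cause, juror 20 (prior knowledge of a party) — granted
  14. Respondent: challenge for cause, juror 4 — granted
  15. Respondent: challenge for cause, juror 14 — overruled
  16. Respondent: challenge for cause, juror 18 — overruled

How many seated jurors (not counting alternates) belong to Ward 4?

Removed: #2, #3, #4, #7, #11, #12, #15, #17, #20, #25, #26.
Seated jurors 1–7: #1, #5, #6, #8, #9, #10, #13 (alternates #14, #16 not counted).
Of those, in Ward 4: #10 → 1.

1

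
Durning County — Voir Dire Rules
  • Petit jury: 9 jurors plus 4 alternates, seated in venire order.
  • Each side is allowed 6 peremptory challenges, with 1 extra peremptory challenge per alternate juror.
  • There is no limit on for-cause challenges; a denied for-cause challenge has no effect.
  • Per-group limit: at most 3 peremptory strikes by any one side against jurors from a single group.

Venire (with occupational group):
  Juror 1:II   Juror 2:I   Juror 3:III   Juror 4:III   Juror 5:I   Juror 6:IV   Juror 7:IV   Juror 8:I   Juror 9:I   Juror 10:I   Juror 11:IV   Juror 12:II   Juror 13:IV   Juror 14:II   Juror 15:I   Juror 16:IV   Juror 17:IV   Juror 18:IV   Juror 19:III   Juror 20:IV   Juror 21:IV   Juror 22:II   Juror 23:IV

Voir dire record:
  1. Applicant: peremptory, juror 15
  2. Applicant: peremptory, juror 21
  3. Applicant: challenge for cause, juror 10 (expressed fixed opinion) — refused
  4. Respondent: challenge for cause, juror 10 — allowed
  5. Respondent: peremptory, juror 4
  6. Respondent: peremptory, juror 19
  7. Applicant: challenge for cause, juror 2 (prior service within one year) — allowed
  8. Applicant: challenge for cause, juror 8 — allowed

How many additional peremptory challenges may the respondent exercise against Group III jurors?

Respondent peremptories so far: #4, #19 — 2 of 10 used, 8 left overall.
Against Group III: #4, #19 — 2 used; per-group cap 3 leaves 1.
Binding limit: min(8, 1) = 1.

1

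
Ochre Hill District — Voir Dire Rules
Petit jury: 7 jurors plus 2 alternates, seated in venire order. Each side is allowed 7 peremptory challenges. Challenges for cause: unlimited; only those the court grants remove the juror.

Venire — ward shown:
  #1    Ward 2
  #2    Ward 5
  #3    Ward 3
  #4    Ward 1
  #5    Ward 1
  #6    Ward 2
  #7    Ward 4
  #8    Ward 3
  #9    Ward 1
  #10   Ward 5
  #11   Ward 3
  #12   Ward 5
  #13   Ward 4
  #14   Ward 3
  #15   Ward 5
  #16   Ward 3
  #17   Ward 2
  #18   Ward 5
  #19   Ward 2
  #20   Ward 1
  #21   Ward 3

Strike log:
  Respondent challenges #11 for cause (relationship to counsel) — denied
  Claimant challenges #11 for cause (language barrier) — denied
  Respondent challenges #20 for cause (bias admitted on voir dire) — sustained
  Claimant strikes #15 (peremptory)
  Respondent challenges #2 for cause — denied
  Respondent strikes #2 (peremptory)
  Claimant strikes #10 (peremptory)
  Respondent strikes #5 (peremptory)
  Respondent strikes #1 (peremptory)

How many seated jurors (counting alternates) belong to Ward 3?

3

Removed: #1, #2, #5, #10, #15, #20.
Seated (9 incl. alternates): #3, #4, #6, #7, #8, #9, #11, #12, #13.
Of those, in Ward 3: #3, #8, #11 → 3.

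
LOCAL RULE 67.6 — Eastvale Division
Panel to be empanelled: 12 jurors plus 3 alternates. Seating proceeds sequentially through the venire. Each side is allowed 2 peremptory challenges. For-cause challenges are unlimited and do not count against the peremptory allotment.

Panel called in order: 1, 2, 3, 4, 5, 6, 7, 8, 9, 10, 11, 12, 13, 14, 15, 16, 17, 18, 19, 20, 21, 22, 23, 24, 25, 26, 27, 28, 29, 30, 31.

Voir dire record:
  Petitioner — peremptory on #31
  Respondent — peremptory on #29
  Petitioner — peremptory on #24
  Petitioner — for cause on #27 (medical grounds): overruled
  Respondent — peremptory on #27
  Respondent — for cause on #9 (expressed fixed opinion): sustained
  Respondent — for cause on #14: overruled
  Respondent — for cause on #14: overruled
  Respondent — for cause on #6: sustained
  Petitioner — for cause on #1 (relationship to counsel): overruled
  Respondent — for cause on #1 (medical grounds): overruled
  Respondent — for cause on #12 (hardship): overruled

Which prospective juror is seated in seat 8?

Removed: #6, #9, #24, #27, #29, #31. (#1, #12, #14 stay — for-cause denied.)
Seating in order: seats 1–12 → #1, #2, #3, #4, #5, #7, #8, #10, #11, #12, #13, #14; alternates → #15, #16, #17.
So seat 8 is #10.

10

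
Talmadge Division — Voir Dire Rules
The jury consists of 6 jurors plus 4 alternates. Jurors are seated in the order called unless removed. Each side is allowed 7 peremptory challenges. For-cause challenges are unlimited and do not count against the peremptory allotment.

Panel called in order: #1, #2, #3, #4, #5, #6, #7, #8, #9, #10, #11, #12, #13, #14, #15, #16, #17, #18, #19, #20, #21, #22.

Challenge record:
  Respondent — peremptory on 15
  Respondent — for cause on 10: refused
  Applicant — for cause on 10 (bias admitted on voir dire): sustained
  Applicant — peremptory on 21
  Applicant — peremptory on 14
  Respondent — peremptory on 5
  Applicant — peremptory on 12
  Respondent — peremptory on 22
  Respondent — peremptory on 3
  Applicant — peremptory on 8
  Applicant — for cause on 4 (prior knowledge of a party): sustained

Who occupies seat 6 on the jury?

Removed: #3, #4, #5, #8, #10, #12, #14, #15, #21, #22.
Filling seats in venire order through position 6: #1, #2, #6, #7, #9, #11.
So seat 6 is #11.

11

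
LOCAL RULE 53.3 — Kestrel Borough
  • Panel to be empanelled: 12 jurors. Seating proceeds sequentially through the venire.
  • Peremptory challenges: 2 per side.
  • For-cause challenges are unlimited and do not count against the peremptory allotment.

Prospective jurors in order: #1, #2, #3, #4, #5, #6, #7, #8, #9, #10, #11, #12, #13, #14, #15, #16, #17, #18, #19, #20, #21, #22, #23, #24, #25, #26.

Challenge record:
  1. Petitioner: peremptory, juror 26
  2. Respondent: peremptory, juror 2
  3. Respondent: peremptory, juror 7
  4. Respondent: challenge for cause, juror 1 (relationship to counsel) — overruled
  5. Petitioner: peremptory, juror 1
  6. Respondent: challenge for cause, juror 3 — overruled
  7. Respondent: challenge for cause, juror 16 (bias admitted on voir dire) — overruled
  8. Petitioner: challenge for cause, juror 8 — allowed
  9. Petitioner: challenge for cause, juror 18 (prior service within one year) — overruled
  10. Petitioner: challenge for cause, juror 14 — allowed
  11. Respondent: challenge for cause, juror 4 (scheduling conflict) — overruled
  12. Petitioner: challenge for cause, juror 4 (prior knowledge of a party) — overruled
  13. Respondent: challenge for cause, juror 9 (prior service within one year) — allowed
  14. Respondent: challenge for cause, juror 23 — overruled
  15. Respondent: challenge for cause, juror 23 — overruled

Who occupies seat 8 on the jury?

13

Removed: #1, #2, #7, #8, #9, #14, #26. (#3, #4, #16, #18, #23 stay — for-cause denied.)
Filling seats in venire order through position 8: #3, #4, #5, #6, #10, #11, #12, #13.
So seat 8 is #13.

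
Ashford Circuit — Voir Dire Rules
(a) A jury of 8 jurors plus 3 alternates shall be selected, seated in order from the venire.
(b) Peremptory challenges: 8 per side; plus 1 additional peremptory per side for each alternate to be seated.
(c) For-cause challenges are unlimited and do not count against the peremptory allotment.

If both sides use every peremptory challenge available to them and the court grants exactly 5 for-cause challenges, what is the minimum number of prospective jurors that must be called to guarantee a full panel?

Seats to fill: 8 + 3 alternates = 11.
Peremptories: 8 + 1×3 = 11 per side × 2 sides = 22.
For-cause removals: 5.
Minimum venire: 11 + 22 + 5 = 38.

38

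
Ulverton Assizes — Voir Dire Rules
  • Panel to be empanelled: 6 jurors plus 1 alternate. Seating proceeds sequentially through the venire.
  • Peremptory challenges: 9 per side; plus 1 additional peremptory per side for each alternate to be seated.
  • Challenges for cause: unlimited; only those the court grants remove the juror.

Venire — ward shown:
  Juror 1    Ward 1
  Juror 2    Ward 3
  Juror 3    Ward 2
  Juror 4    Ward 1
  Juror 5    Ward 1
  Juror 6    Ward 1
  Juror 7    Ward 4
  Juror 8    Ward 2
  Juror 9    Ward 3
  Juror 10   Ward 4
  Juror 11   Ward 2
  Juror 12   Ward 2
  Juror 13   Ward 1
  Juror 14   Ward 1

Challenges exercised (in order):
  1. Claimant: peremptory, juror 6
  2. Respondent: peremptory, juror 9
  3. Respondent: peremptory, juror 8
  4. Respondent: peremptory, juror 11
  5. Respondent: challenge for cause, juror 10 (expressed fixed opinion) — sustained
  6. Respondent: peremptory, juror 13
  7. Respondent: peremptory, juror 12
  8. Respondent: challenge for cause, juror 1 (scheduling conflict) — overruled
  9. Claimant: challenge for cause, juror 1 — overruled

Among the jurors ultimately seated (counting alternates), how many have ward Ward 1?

Removed: #6, #8, #9, #10, #11, #12, #13.
Seated (7 incl. alternates): #1, #2, #3, #4, #5, #7, #14.
Of those, in Ward 1: #1, #4, #5, #14 → 4.

4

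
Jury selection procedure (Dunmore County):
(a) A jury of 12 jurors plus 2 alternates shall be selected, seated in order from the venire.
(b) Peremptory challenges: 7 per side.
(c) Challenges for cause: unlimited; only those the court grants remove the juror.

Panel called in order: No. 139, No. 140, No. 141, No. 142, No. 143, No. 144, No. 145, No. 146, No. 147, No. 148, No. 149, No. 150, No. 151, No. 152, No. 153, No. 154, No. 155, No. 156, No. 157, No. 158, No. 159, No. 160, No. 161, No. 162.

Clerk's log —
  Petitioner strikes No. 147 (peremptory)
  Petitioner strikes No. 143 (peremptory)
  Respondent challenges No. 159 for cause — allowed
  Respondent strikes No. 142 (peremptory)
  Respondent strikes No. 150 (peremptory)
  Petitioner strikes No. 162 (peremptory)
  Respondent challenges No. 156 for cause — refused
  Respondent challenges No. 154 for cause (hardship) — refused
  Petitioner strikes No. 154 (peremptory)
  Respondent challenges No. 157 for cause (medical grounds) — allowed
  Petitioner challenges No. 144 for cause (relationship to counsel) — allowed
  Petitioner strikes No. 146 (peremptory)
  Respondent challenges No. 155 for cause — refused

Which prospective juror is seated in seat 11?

Removed: #142, #143, #144, #146, #147, #150, #154, #157, #159, #162. (#155, #156 stay — for-cause denied.)
Seating in order: seats 1–12 → #139, #140, #141, #145, #148, #149, #151, #152, #153, #155, #156, #158; alternates → #160, #161.
So seat 11 is #156.

156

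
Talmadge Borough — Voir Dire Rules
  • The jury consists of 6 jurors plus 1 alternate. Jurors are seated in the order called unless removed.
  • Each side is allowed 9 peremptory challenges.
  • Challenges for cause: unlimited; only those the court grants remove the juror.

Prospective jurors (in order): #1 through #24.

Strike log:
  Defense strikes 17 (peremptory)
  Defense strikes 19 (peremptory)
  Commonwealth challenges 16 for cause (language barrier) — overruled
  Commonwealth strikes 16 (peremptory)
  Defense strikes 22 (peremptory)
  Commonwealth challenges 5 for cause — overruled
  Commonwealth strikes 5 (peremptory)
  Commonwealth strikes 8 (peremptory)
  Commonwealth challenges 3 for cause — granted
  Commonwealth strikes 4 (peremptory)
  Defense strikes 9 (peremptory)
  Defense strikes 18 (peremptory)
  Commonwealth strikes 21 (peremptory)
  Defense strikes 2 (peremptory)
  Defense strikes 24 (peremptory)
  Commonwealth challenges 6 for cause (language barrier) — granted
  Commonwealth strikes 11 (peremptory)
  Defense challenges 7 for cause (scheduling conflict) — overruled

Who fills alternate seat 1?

15

Removed: #2, #3, #4, #5, #6, #8, #9, #11, #16, #17, #18, #19, #21, #22, #24. (#7 stays — for-cause denied.)
Seating in order: seats 1–6 → #1, #7, #10, #12, #13, #14; alternates → #15.
So alternate 1 is #15.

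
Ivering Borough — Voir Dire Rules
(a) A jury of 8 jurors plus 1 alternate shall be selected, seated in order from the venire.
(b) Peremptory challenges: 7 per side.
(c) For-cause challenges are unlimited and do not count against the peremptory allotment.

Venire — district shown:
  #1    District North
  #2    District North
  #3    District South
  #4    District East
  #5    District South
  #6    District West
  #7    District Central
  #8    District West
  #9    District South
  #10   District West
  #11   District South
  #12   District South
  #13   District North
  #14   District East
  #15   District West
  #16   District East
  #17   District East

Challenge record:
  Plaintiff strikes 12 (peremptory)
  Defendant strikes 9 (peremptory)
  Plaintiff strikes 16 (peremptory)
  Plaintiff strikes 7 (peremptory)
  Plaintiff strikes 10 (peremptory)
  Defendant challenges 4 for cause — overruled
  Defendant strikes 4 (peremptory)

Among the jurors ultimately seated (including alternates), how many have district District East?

Removed: #4, #7, #9, #10, #12, #16.
Seated (9 incl. alternates): #1, #2, #3, #5, #6, #8, #11, #13, #14.
Of those, in District East: #14 → 1.

1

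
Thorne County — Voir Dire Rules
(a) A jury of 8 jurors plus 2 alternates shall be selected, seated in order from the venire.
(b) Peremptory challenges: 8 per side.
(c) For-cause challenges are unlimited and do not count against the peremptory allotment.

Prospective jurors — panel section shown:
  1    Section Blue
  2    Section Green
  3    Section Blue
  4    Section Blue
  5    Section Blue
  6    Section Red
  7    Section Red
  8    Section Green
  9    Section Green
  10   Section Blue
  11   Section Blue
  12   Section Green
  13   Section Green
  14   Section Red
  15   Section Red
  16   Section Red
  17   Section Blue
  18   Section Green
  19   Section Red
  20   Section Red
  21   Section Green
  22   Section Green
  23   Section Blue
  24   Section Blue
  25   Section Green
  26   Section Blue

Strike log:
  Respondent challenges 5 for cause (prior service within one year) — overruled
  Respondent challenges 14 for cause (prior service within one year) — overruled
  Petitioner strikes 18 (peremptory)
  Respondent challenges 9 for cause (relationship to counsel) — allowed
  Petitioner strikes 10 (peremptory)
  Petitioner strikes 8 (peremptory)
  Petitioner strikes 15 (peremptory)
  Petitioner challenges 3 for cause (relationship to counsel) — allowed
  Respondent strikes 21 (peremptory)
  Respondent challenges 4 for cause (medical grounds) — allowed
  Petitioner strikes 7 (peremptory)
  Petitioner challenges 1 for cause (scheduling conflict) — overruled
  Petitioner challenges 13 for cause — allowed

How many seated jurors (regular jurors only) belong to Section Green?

Removed: #3, #4, #7, #8, #9, #10, #13, #15, #18, #21.
Seated jurors 1–8: #1, #2, #5, #6, #11, #12, #14, #16 (alternates #17, #19 not counted).
Of those, in Section Green: #2, #12 → 2.

2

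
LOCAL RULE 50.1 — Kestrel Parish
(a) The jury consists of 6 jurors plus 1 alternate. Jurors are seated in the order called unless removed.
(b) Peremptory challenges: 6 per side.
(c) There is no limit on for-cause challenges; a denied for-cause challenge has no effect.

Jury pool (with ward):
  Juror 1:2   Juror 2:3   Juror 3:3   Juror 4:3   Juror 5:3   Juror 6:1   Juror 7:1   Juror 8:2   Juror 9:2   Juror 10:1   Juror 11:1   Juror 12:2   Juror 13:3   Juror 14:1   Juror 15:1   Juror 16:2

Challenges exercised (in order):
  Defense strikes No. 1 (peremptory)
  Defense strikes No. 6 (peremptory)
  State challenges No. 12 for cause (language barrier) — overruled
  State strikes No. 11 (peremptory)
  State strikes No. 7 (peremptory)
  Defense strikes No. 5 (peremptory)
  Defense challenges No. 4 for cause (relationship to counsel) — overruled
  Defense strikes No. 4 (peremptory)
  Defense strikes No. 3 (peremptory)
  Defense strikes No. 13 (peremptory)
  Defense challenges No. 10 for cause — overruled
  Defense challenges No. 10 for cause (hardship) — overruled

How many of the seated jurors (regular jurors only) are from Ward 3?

Removed: #1, #3, #4, #5, #6, #7, #11, #13.
Seated jurors 1–6: #2, #8, #9, #10, #12, #14 (alternates #15 not counted).
Of those, in Ward 3: #2 → 1.

1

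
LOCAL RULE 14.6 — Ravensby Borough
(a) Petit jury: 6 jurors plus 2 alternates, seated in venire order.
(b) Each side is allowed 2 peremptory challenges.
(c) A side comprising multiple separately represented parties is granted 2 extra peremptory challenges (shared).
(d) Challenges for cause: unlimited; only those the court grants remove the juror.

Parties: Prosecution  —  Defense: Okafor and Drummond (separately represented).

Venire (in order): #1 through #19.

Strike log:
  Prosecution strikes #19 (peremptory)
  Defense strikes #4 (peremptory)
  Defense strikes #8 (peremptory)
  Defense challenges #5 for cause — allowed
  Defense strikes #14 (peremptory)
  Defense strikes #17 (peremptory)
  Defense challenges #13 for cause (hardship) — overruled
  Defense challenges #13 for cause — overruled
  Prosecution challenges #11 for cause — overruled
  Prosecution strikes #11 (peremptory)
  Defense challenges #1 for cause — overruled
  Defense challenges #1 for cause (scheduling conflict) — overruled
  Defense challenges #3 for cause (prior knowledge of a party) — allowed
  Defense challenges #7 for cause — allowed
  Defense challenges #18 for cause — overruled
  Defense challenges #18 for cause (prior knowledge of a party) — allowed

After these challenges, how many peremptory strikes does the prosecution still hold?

0

Prosecution allotment: 2.
Prosecution peremptories used: #19, #11 — 2 (the for-cause on #11 doesn't count).
Remaining: 2 − 2 = 0.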